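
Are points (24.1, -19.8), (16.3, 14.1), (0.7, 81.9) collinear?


Cross product: (16.3-24.1)*(81.9-(-19.8)) - (14.1-(-19.8))*(0.7-24.1)
= 0

Yes, collinear


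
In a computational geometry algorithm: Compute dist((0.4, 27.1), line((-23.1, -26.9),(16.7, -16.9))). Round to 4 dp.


|cross product| = 1914.2
|line direction| = sqrt(1684.04) = 41.0371
Distance = 1914.2/sqrt(1684.04) = 46.6456

46.6456


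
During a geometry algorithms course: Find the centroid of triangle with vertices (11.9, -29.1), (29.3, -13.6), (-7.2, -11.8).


Centroid = ((x_A+x_B+x_C)/3, (y_A+y_B+y_C)/3)
= ((11.9+29.3+(-7.2))/3, ((-29.1)+(-13.6)+(-11.8))/3)
= (11.3333, -18.1667)

(11.3333, -18.1667)


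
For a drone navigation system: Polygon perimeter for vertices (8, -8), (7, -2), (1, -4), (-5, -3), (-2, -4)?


Sides: (8, -8)->(7, -2): sqrt(37) = 6.082763, (7, -2)->(1, -4): sqrt(40) = 6.324555, (1, -4)->(-5, -3): sqrt(37) = 6.082763, (-5, -3)->(-2, -4): sqrt(10) = 3.162278, (-2, -4)->(8, -8): sqrt(116) = 10.77033
Sum = 32.422689
Perimeter = 32.4227

32.4227


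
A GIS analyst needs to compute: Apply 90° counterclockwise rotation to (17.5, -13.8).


90° CCW: (x,y) -> (-y, x)
(17.5,-13.8) -> (13.8, 17.5)

(13.8, 17.5)


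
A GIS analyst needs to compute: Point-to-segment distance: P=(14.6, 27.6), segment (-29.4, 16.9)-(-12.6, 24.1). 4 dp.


Project P onto AB: t = 1 (clamped to [0,1])
Closest point on segment: (-12.6, 24.1)
Distance: 27.4243

27.4243


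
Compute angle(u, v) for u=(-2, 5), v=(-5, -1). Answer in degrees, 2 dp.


u.v = 5, |u| = sqrt(29) = 5.3852, |v| = sqrt(26) = 5.099
cos(theta) = u.v/(|u||v|) = 5/sqrt(754) = 0.182089
theta = acos(0.182089) = 79.51 degrees

79.51 degrees


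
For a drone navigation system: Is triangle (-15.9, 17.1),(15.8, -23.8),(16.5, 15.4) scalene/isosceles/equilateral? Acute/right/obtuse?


Side lengths squared: AB^2=2677.7, BC^2=1537.13, CA^2=1052.65
Sorted: [1052.65, 1537.13, 2677.7]
By sides: Scalene, By angles: Obtuse

Scalene, Obtuse


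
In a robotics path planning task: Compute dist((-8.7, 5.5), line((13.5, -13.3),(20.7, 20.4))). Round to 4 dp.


|cross product| = 883.5
|line direction| = sqrt(1187.53) = 34.4606
Distance = 883.5/sqrt(1187.53) = 25.638

25.638


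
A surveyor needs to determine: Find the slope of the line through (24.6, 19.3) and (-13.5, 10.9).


slope = (y2-y1)/(x2-x1) = (10.9-19.3)/((-13.5)-24.6) = (-8.4)/(-38.1) = 0.2205

0.2205


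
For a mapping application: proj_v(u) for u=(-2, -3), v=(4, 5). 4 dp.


u.v = -23, |v| = sqrt(41) = 6.4031
Scalar projection = u.v / |v| = -23 / sqrt(41) = -3.592

-3.592


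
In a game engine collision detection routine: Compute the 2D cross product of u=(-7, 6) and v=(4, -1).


u x v = u_x*v_y - u_y*v_x = (-7)*(-1) - 6*4
= 7 - 24 = -17

-17


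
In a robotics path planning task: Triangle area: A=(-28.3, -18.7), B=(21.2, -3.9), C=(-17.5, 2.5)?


Area = |x_A(y_B-y_C) + x_B(y_C-y_A) + x_C(y_A-y_B)|/2
= |181.12 + 449.44 + 259|/2
= 889.56/2 = 444.78

444.78


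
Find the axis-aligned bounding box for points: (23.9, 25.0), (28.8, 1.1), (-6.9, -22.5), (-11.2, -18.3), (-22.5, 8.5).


x range: [-22.5, 28.8]
y range: [-22.5, 25]
Bounding box: (-22.5,-22.5) to (28.8,25)

(-22.5,-22.5) to (28.8,25)


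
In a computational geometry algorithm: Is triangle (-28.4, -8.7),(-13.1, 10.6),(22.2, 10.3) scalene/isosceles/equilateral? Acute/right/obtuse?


Side lengths squared: AB^2=606.58, BC^2=1246.18, CA^2=2921.36
Sorted: [606.58, 1246.18, 2921.36]
By sides: Scalene, By angles: Obtuse

Scalene, Obtuse


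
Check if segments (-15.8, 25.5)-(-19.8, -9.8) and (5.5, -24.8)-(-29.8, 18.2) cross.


Cross products: d1=-859.69, d2=558.4, d3=953.09, d4=-465
d1*d2 < 0 and d3*d4 < 0? yes

Yes, they intersect


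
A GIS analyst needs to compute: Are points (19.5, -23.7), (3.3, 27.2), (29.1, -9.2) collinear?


Cross product: (3.3-19.5)*((-9.2)-(-23.7)) - (27.2-(-23.7))*(29.1-19.5)
= -723.54

No, not collinear


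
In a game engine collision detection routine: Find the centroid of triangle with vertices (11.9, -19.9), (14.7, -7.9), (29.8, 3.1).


Centroid = ((x_A+x_B+x_C)/3, (y_A+y_B+y_C)/3)
= ((11.9+14.7+29.8)/3, ((-19.9)+(-7.9)+3.1)/3)
= (18.8, -8.2333)

(18.8, -8.2333)


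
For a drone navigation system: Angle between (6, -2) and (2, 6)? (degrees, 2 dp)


u.v = 0, |u| = sqrt(40) = 6.3246, |v| = sqrt(40) = 6.3246
cos(theta) = u.v/(|u||v|) = 0/sqrt(1600) = 0
theta = acos(0) = 90 degrees

90 degrees


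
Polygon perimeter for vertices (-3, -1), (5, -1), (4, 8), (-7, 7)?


Sides: (-3, -1)->(5, -1): sqrt(64) = 8, (5, -1)->(4, 8): sqrt(82) = 9.055385, (4, 8)->(-7, 7): sqrt(122) = 11.045361, (-7, 7)->(-3, -1): sqrt(80) = 8.944272
Sum = 37.045018
Perimeter = 37.045

37.045


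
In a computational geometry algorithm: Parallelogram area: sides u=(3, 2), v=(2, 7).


|u x v| = |3*7 - 2*2|
= |21 - 4| = 17

17


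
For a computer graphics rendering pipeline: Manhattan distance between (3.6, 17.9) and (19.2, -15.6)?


|3.6-19.2| + |17.9-(-15.6)| = 15.6 + 33.5 = 49.1

49.1


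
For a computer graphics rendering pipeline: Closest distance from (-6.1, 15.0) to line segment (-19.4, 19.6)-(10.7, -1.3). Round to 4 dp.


Project P onto AB: t = 0.3697 (clamped to [0,1])
Closest point on segment: (-8.2714, 11.8728)
Distance: 3.8071

3.8071


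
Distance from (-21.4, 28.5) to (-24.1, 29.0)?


dx=-2.7, dy=0.5
d^2 = (-2.7)^2 + 0.5^2 = 7.54
d = sqrt(7.54) = 2.7459

2.7459


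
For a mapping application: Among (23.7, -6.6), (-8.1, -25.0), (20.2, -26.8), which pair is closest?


d(P0,P1) = 36.7396, d(P0,P2) = 20.501, d(P1,P2) = 28.3572
Closest: P0 and P2

Closest pair: (23.7, -6.6) and (20.2, -26.8), distance = 20.501


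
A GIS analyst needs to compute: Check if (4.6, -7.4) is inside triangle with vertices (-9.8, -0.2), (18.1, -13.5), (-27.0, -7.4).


Cross products: AB x AP = -9.36, BC x BP = -192.76, CA x CP = -227.52
All same sign? yes

Yes, inside


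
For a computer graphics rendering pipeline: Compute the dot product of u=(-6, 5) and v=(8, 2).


u . v = u_x*v_x + u_y*v_y = (-6)*8 + 5*2
= (-48) + 10 = -38

-38


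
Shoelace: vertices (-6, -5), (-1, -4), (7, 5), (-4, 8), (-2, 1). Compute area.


Shoelace sum: ((-6)*(-4) - (-1)*(-5)) + ((-1)*5 - 7*(-4)) + (7*8 - (-4)*5) + ((-4)*1 - (-2)*8) + ((-2)*(-5) - (-6)*1)
= 146
Area = |146|/2 = 73

73


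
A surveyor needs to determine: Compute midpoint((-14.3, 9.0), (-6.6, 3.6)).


M = (((-14.3)+(-6.6))/2, (9+3.6)/2)
= (-10.45, 6.3)

(-10.45, 6.3)


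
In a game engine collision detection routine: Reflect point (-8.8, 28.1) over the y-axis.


Reflection over y-axis: (x,y) -> (-x,y)
(-8.8, 28.1) -> (8.8, 28.1)

(8.8, 28.1)


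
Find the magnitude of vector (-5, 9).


|u| = sqrt((-5)^2 + 9^2) = sqrt(106) = 10.2956

10.2956


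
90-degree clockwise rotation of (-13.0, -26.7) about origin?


90° CW: (x,y) -> (y, -x)
(-13,-26.7) -> (-26.7, 13)

(-26.7, 13)


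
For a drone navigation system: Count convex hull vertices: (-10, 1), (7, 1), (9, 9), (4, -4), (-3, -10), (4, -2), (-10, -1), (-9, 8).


Convex hull vertices (CCW): (-10, -1), (-3, -10), (4, -4), (7, 1), (9, 9), (-9, 8), (-10, 1)
Count = 7

7


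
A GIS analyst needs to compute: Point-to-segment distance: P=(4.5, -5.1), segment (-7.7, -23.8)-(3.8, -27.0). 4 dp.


Project P onto AB: t = 0.5647 (clamped to [0,1])
Closest point on segment: (-1.2063, -25.6069)
Distance: 21.2861

21.2861


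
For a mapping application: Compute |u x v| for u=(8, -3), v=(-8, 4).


|u x v| = |8*4 - (-3)*(-8)|
= |32 - 24| = 8

8


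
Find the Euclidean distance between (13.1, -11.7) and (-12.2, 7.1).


dx=-25.3, dy=18.8
d^2 = (-25.3)^2 + 18.8^2 = 993.53
d = sqrt(993.53) = 31.5203

31.5203


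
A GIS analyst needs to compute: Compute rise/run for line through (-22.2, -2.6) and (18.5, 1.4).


slope = (y2-y1)/(x2-x1) = (1.4-(-2.6))/(18.5-(-22.2)) = 4/40.7 = 0.0983

0.0983


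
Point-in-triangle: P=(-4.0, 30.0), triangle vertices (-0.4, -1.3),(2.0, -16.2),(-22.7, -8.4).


Cross products: AB x AP = 21.48, BC x BP = -1094.34, CA x CP = 723.55
All same sign? no

No, outside


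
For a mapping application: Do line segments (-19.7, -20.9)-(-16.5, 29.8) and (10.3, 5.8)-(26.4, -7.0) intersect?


Cross products: d1=-813.87, d2=43.36, d3=-1435.56, d4=-2292.79
d1*d2 < 0 and d3*d4 < 0? no

No, they don't intersect


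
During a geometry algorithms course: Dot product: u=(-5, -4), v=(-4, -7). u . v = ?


u . v = u_x*v_x + u_y*v_y = (-5)*(-4) + (-4)*(-7)
= 20 + 28 = 48

48


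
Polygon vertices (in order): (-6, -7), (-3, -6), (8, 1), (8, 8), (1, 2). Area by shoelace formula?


Shoelace sum: ((-6)*(-6) - (-3)*(-7)) + ((-3)*1 - 8*(-6)) + (8*8 - 8*1) + (8*2 - 1*8) + (1*(-7) - (-6)*2)
= 129
Area = |129|/2 = 64.5

64.5


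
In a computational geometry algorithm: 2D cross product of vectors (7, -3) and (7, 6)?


u x v = u_x*v_y - u_y*v_x = 7*6 - (-3)*7
= 42 - (-21) = 63

63


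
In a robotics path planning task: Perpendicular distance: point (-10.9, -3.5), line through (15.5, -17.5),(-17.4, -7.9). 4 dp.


|cross product| = 207.16
|line direction| = sqrt(1174.57) = 34.272
Distance = 207.16/sqrt(1174.57) = 6.0446

6.0446


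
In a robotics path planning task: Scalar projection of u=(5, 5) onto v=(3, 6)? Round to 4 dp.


u.v = 45, |v| = sqrt(45) = 6.7082
Scalar projection = u.v / |v| = 45 / sqrt(45) = 6.7082

6.7082


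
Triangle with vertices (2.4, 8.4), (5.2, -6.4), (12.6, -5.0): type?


Side lengths squared: AB^2=226.88, BC^2=56.72, CA^2=283.6
Sorted: [56.72, 226.88, 283.6]
By sides: Scalene, By angles: Right

Scalene, Right


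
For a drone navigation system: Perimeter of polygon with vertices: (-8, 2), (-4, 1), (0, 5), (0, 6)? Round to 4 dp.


Sides: (-8, 2)->(-4, 1): sqrt(17) = 4.123106, (-4, 1)->(0, 5): sqrt(32) = 5.656854, (0, 5)->(0, 6): sqrt(1) = 1, (0, 6)->(-8, 2): sqrt(80) = 8.944272
Sum = 19.724232
Perimeter = 19.7242

19.7242


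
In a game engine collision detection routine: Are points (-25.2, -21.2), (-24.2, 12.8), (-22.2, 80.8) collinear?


Cross product: ((-24.2)-(-25.2))*(80.8-(-21.2)) - (12.8-(-21.2))*((-22.2)-(-25.2))
= 0

Yes, collinear


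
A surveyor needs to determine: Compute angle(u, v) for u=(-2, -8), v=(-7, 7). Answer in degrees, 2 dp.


u.v = -42, |u| = sqrt(68) = 8.2462, |v| = sqrt(98) = 9.8995
cos(theta) = u.v/(|u||v|) = -42/sqrt(6664) = -0.514496
theta = acos(-0.514496) = 120.96 degrees

120.96 degrees


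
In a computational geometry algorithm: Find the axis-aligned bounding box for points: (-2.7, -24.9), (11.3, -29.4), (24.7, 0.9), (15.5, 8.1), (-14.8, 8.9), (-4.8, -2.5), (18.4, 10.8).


x range: [-14.8, 24.7]
y range: [-29.4, 10.8]
Bounding box: (-14.8,-29.4) to (24.7,10.8)

(-14.8,-29.4) to (24.7,10.8)


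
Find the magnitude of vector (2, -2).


|u| = sqrt(2^2 + (-2)^2) = sqrt(8) = 2.8284

2.8284


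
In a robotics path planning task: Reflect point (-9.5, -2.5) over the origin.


Reflection over origin: (x,y) -> (-x,-y)
(-9.5, -2.5) -> (9.5, 2.5)

(9.5, 2.5)


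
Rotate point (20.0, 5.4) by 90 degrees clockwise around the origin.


90° CW: (x,y) -> (y, -x)
(20,5.4) -> (5.4, -20)

(5.4, -20)


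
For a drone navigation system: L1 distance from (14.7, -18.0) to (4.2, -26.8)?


|14.7-4.2| + |(-18)-(-26.8)| = 10.5 + 8.8 = 19.3

19.3


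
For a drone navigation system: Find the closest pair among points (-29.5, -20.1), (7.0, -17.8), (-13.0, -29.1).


d(P0,P1) = 36.5724, d(P0,P2) = 18.7949, d(P1,P2) = 22.9715
Closest: P0 and P2

Closest pair: (-29.5, -20.1) and (-13.0, -29.1), distance = 18.7949


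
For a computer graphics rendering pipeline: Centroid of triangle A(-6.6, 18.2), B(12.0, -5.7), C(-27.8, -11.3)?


Centroid = ((x_A+x_B+x_C)/3, (y_A+y_B+y_C)/3)
= (((-6.6)+12+(-27.8))/3, (18.2+(-5.7)+(-11.3))/3)
= (-7.4667, 0.4)

(-7.4667, 0.4)


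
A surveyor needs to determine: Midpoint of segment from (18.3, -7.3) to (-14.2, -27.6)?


M = ((18.3+(-14.2))/2, ((-7.3)+(-27.6))/2)
= (2.05, -17.45)

(2.05, -17.45)


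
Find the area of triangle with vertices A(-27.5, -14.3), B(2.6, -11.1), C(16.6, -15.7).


Area = |x_A(y_B-y_C) + x_B(y_C-y_A) + x_C(y_A-y_B)|/2
= |(-126.5) + (-3.64) + (-53.12)|/2
= 183.26/2 = 91.63

91.63


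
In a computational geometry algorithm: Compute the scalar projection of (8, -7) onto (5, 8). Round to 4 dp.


u.v = -16, |v| = sqrt(89) = 9.434
Scalar projection = u.v / |v| = -16 / sqrt(89) = -1.696

-1.696


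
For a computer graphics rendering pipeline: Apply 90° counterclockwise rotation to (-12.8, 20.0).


90° CCW: (x,y) -> (-y, x)
(-12.8,20) -> (-20, -12.8)

(-20, -12.8)


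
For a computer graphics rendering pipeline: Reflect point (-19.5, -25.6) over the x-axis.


Reflection over x-axis: (x,y) -> (x,-y)
(-19.5, -25.6) -> (-19.5, 25.6)

(-19.5, 25.6)


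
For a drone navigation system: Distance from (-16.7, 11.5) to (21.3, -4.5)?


dx=38, dy=-16
d^2 = 38^2 + (-16)^2 = 1700
d = sqrt(1700) = 41.2311

41.2311


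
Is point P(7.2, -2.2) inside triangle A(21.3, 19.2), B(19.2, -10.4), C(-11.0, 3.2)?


Cross products: AB x AP = -372.42, BC x BP = -84.44, CA x CP = -465.62
All same sign? yes

Yes, inside


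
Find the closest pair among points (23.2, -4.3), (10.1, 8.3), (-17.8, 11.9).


d(P0,P1) = 18.1761, d(P0,P2) = 44.0845, d(P1,P2) = 28.1313
Closest: P0 and P1

Closest pair: (23.2, -4.3) and (10.1, 8.3), distance = 18.1761


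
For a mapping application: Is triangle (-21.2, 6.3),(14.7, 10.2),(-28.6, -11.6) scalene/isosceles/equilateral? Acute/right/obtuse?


Side lengths squared: AB^2=1304.02, BC^2=2350.13, CA^2=375.17
Sorted: [375.17, 1304.02, 2350.13]
By sides: Scalene, By angles: Obtuse

Scalene, Obtuse


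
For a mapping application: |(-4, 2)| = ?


|u| = sqrt((-4)^2 + 2^2) = sqrt(20) = 4.4721

4.4721


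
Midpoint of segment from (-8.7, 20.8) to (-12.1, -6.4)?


M = (((-8.7)+(-12.1))/2, (20.8+(-6.4))/2)
= (-10.4, 7.2)

(-10.4, 7.2)


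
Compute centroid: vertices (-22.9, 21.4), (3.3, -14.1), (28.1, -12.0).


Centroid = ((x_A+x_B+x_C)/3, (y_A+y_B+y_C)/3)
= (((-22.9)+3.3+28.1)/3, (21.4+(-14.1)+(-12))/3)
= (2.8333, -1.5667)

(2.8333, -1.5667)


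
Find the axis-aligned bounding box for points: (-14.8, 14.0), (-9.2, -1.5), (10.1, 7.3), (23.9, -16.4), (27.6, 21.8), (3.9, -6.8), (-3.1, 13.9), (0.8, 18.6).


x range: [-14.8, 27.6]
y range: [-16.4, 21.8]
Bounding box: (-14.8,-16.4) to (27.6,21.8)

(-14.8,-16.4) to (27.6,21.8)


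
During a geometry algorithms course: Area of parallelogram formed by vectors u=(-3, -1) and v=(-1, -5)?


|u x v| = |(-3)*(-5) - (-1)*(-1)|
= |15 - 1| = 14

14


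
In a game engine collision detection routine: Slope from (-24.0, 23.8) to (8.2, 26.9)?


slope = (y2-y1)/(x2-x1) = (26.9-23.8)/(8.2-(-24)) = 3.1/32.2 = 0.0963

0.0963


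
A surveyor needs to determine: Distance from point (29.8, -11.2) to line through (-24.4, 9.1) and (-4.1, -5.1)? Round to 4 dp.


|cross product| = 357.55
|line direction| = sqrt(613.73) = 24.7736
Distance = 357.55/sqrt(613.73) = 14.4327

14.4327


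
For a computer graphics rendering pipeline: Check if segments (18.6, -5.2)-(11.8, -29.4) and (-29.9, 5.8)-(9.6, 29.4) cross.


Cross products: d1=-1579.1, d2=-2374.52, d3=-1248.5, d4=-453.08
d1*d2 < 0 and d3*d4 < 0? no

No, they don't intersect


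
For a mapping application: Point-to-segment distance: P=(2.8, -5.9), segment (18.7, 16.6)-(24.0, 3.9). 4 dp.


Project P onto AB: t = 1 (clamped to [0,1])
Closest point on segment: (24, 3.9)
Distance: 23.3555

23.3555


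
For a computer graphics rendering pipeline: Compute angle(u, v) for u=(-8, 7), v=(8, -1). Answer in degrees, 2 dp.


u.v = -71, |u| = sqrt(113) = 10.6301, |v| = sqrt(65) = 8.0623
cos(theta) = u.v/(|u||v|) = -71/sqrt(7345) = -0.828443
theta = acos(-0.828443) = 145.94 degrees

145.94 degrees


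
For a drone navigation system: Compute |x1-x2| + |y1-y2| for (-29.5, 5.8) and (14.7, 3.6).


|(-29.5)-14.7| + |5.8-3.6| = 44.2 + 2.2 = 46.4

46.4


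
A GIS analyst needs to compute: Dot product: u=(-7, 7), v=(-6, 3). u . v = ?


u . v = u_x*v_x + u_y*v_y = (-7)*(-6) + 7*3
= 42 + 21 = 63

63


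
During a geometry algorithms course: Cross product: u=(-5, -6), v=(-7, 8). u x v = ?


u x v = u_x*v_y - u_y*v_x = (-5)*8 - (-6)*(-7)
= (-40) - 42 = -82

-82


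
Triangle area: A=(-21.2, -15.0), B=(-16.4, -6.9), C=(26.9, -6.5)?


Area = |x_A(y_B-y_C) + x_B(y_C-y_A) + x_C(y_A-y_B)|/2
= |8.48 + (-139.4) + (-217.89)|/2
= 348.81/2 = 174.405

174.405


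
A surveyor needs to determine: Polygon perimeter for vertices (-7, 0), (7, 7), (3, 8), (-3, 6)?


Sides: (-7, 0)->(7, 7): sqrt(245) = 15.652476, (7, 7)->(3, 8): sqrt(17) = 4.123106, (3, 8)->(-3, 6): sqrt(40) = 6.324555, (-3, 6)->(-7, 0): sqrt(52) = 7.211103
Sum = 33.31124
Perimeter = 33.3112

33.3112


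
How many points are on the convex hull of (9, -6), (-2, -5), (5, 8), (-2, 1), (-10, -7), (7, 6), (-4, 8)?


Convex hull vertices (CCW): (-10, -7), (9, -6), (7, 6), (5, 8), (-4, 8)
Count = 5

5


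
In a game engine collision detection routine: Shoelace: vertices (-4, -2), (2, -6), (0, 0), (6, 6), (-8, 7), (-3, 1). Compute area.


Shoelace sum: ((-4)*(-6) - 2*(-2)) + (2*0 - 0*(-6)) + (0*6 - 6*0) + (6*7 - (-8)*6) + ((-8)*1 - (-3)*7) + ((-3)*(-2) - (-4)*1)
= 141
Area = |141|/2 = 70.5

70.5


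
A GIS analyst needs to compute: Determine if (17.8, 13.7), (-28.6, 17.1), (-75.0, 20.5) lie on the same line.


Cross product: ((-28.6)-17.8)*(20.5-13.7) - (17.1-13.7)*((-75)-17.8)
= 0

Yes, collinear


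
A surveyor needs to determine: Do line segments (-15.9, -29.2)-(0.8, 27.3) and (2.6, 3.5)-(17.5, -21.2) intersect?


Cross products: d1=-944.18, d2=310.16, d3=-499.16, d4=-1753.5
d1*d2 < 0 and d3*d4 < 0? no

No, they don't intersect


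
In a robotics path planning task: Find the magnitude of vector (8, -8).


|u| = sqrt(8^2 + (-8)^2) = sqrt(128) = 11.3137

11.3137


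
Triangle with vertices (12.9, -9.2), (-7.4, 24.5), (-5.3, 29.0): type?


Side lengths squared: AB^2=1547.78, BC^2=24.66, CA^2=1790.48
Sorted: [24.66, 1547.78, 1790.48]
By sides: Scalene, By angles: Obtuse

Scalene, Obtuse


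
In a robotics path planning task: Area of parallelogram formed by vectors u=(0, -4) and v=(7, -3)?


|u x v| = |0*(-3) - (-4)*7|
= |0 - (-28)| = 28

28


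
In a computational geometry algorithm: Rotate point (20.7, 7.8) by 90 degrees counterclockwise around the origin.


90° CCW: (x,y) -> (-y, x)
(20.7,7.8) -> (-7.8, 20.7)

(-7.8, 20.7)


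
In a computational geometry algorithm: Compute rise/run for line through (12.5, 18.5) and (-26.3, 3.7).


slope = (y2-y1)/(x2-x1) = (3.7-18.5)/((-26.3)-12.5) = (-14.8)/(-38.8) = 0.3814

0.3814


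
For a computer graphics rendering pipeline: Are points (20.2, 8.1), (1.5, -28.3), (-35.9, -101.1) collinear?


Cross product: (1.5-20.2)*((-101.1)-8.1) - ((-28.3)-8.1)*((-35.9)-20.2)
= 0

Yes, collinear


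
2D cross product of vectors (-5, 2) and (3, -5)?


u x v = u_x*v_y - u_y*v_x = (-5)*(-5) - 2*3
= 25 - 6 = 19

19


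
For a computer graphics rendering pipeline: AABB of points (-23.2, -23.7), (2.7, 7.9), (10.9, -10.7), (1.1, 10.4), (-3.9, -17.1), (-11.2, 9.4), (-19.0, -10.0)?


x range: [-23.2, 10.9]
y range: [-23.7, 10.4]
Bounding box: (-23.2,-23.7) to (10.9,10.4)

(-23.2,-23.7) to (10.9,10.4)


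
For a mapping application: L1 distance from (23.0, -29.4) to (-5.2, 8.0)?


|23-(-5.2)| + |(-29.4)-8| = 28.2 + 37.4 = 65.6

65.6


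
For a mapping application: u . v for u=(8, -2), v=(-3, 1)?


u . v = u_x*v_x + u_y*v_y = 8*(-3) + (-2)*1
= (-24) + (-2) = -26

-26


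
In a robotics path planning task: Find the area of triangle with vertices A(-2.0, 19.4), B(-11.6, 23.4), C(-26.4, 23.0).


Area = |x_A(y_B-y_C) + x_B(y_C-y_A) + x_C(y_A-y_B)|/2
= |(-0.8) + (-41.76) + 105.6|/2
= 63.04/2 = 31.52

31.52


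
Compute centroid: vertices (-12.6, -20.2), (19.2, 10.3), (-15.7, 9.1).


Centroid = ((x_A+x_B+x_C)/3, (y_A+y_B+y_C)/3)
= (((-12.6)+19.2+(-15.7))/3, ((-20.2)+10.3+9.1)/3)
= (-3.0333, -0.2667)

(-3.0333, -0.2667)


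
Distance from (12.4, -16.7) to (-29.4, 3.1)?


dx=-41.8, dy=19.8
d^2 = (-41.8)^2 + 19.8^2 = 2139.28
d = sqrt(2139.28) = 46.2524

46.2524


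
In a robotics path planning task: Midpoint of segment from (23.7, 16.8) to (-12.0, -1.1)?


M = ((23.7+(-12))/2, (16.8+(-1.1))/2)
= (5.85, 7.85)

(5.85, 7.85)


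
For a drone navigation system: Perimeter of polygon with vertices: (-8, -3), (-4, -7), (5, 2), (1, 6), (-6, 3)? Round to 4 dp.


Sides: (-8, -3)->(-4, -7): sqrt(32) = 5.656854, (-4, -7)->(5, 2): sqrt(162) = 12.727922, (5, 2)->(1, 6): sqrt(32) = 5.656854, (1, 6)->(-6, 3): sqrt(58) = 7.615773, (-6, 3)->(-8, -3): sqrt(40) = 6.324555
Sum = 37.981958
Perimeter = 37.982

37.982


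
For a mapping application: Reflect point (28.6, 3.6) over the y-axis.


Reflection over y-axis: (x,y) -> (-x,y)
(28.6, 3.6) -> (-28.6, 3.6)

(-28.6, 3.6)


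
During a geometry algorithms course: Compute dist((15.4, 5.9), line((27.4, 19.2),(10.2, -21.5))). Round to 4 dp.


|cross product| = 259.64
|line direction| = sqrt(1952.33) = 44.1852
Distance = 259.64/sqrt(1952.33) = 5.8762

5.8762


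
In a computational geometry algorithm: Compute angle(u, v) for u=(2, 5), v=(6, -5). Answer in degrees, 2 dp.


u.v = -13, |u| = sqrt(29) = 5.3852, |v| = sqrt(61) = 7.8102
cos(theta) = u.v/(|u||v|) = -13/sqrt(1769) = -0.309086
theta = acos(-0.309086) = 108 degrees

108 degrees


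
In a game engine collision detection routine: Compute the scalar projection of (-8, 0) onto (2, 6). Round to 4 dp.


u.v = -16, |v| = sqrt(40) = 6.3246
Scalar projection = u.v / |v| = -16 / sqrt(40) = -2.5298

-2.5298


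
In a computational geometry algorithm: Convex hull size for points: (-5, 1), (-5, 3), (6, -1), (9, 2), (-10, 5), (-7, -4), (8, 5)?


Convex hull vertices (CCW): (-10, 5), (-7, -4), (6, -1), (9, 2), (8, 5)
Count = 5

5


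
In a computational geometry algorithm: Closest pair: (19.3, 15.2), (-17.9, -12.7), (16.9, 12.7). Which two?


d(P0,P1) = 46.5, d(P0,P2) = 3.4655, d(P1,P2) = 43.0836
Closest: P0 and P2

Closest pair: (19.3, 15.2) and (16.9, 12.7), distance = 3.4655


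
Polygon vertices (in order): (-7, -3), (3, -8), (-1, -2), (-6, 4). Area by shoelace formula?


Shoelace sum: ((-7)*(-8) - 3*(-3)) + (3*(-2) - (-1)*(-8)) + ((-1)*4 - (-6)*(-2)) + ((-6)*(-3) - (-7)*4)
= 81
Area = |81|/2 = 40.5

40.5


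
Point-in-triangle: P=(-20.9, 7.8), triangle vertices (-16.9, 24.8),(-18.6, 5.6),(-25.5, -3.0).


Cross products: AB x AP = -47.9, BC x BP = -34.96, CA x CP = -35
All same sign? yes

Yes, inside


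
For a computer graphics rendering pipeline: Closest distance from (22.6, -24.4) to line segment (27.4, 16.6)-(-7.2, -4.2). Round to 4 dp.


Project P onto AB: t = 0.6252 (clamped to [0,1])
Closest point on segment: (5.7696, 3.5967)
Distance: 32.6662

32.6662


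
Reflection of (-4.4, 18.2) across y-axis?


Reflection over y-axis: (x,y) -> (-x,y)
(-4.4, 18.2) -> (4.4, 18.2)

(4.4, 18.2)


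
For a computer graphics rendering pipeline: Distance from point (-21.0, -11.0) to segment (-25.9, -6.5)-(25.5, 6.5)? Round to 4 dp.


Project P onto AB: t = 0.0688 (clamped to [0,1])
Closest point on segment: (-22.3643, -5.6058)
Distance: 5.5641

5.5641


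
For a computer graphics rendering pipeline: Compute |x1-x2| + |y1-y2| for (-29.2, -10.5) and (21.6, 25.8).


|(-29.2)-21.6| + |(-10.5)-25.8| = 50.8 + 36.3 = 87.1

87.1


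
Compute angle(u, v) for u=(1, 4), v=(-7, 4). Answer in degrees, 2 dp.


u.v = 9, |u| = sqrt(17) = 4.1231, |v| = sqrt(65) = 8.0623
cos(theta) = u.v/(|u||v|) = 9/sqrt(1105) = 0.270746
theta = acos(0.270746) = 74.29 degrees

74.29 degrees


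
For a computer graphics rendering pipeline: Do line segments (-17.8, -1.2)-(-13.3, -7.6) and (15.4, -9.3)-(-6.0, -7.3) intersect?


Cross products: d1=-106.94, d2=21.02, d3=176.03, d4=48.07
d1*d2 < 0 and d3*d4 < 0? no

No, they don't intersect


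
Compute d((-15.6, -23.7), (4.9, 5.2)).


dx=20.5, dy=28.9
d^2 = 20.5^2 + 28.9^2 = 1255.46
d = sqrt(1255.46) = 35.4325

35.4325


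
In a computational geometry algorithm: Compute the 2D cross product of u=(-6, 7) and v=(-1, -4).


u x v = u_x*v_y - u_y*v_x = (-6)*(-4) - 7*(-1)
= 24 - (-7) = 31

31


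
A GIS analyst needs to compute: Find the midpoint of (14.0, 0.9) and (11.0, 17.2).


M = ((14+11)/2, (0.9+17.2)/2)
= (12.5, 9.05)

(12.5, 9.05)


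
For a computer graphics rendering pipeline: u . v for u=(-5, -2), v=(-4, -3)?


u . v = u_x*v_x + u_y*v_y = (-5)*(-4) + (-2)*(-3)
= 20 + 6 = 26

26


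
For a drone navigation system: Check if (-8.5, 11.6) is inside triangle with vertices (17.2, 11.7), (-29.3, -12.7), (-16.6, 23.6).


Cross products: AB x AP = -622.43, BC x BP = -446.43, CA x CP = -309.21
All same sign? yes

Yes, inside


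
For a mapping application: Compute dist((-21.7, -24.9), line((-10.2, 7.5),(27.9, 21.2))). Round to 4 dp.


|cross product| = 1076.89
|line direction| = sqrt(1639.3) = 40.4883
Distance = 1076.89/sqrt(1639.3) = 26.5976

26.5976


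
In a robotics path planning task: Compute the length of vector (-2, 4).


|u| = sqrt((-2)^2 + 4^2) = sqrt(20) = 4.4721

4.4721


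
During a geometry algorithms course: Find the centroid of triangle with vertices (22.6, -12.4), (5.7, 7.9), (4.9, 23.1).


Centroid = ((x_A+x_B+x_C)/3, (y_A+y_B+y_C)/3)
= ((22.6+5.7+4.9)/3, ((-12.4)+7.9+23.1)/3)
= (11.0667, 6.2)

(11.0667, 6.2)


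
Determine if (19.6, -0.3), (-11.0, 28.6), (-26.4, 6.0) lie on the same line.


Cross product: ((-11)-19.6)*(6-(-0.3)) - (28.6-(-0.3))*((-26.4)-19.6)
= 1136.62

No, not collinear


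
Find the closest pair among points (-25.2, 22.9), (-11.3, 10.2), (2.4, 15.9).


d(P0,P1) = 18.8282, d(P0,P2) = 28.4738, d(P1,P2) = 14.8385
Closest: P1 and P2

Closest pair: (-11.3, 10.2) and (2.4, 15.9), distance = 14.8385


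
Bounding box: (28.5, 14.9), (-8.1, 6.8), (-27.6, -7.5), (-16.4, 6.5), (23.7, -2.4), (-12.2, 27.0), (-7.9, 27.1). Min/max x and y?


x range: [-27.6, 28.5]
y range: [-7.5, 27.1]
Bounding box: (-27.6,-7.5) to (28.5,27.1)

(-27.6,-7.5) to (28.5,27.1)


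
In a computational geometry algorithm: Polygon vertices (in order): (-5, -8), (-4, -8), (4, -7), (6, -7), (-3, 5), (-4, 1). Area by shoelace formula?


Shoelace sum: ((-5)*(-8) - (-4)*(-8)) + ((-4)*(-7) - 4*(-8)) + (4*(-7) - 6*(-7)) + (6*5 - (-3)*(-7)) + ((-3)*1 - (-4)*5) + ((-4)*(-8) - (-5)*1)
= 145
Area = |145|/2 = 72.5

72.5


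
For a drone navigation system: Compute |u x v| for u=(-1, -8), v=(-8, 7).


|u x v| = |(-1)*7 - (-8)*(-8)|
= |(-7) - 64| = 71

71


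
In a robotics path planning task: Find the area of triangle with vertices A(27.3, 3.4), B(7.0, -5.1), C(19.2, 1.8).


Area = |x_A(y_B-y_C) + x_B(y_C-y_A) + x_C(y_A-y_B)|/2
= |(-188.37) + (-11.2) + 163.2|/2
= 36.37/2 = 18.185

18.185


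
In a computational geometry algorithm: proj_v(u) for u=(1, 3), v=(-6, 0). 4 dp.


u.v = -6, |v| = sqrt(36) = 6
Scalar projection = u.v / |v| = -6 / sqrt(36) = -1

-1


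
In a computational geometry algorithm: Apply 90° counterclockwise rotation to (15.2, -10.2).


90° CCW: (x,y) -> (-y, x)
(15.2,-10.2) -> (10.2, 15.2)

(10.2, 15.2)


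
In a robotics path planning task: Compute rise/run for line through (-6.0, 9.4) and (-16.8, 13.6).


slope = (y2-y1)/(x2-x1) = (13.6-9.4)/((-16.8)-(-6)) = 4.2/(-10.8) = -0.3889

-0.3889


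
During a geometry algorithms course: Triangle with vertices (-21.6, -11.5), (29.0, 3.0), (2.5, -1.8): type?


Side lengths squared: AB^2=2770.61, BC^2=725.29, CA^2=674.9
Sorted: [674.9, 725.29, 2770.61]
By sides: Scalene, By angles: Obtuse

Scalene, Obtuse


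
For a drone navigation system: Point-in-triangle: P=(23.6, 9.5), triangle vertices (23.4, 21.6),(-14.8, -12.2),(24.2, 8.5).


Cross products: AB x AP = 468.98, BC x BP = 51.42, CA x CP = 7.06
All same sign? yes

Yes, inside


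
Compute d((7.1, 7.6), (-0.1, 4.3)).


dx=-7.2, dy=-3.3
d^2 = (-7.2)^2 + (-3.3)^2 = 62.73
d = sqrt(62.73) = 7.9202

7.9202


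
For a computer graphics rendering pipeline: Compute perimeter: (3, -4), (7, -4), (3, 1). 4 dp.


Sides: (3, -4)->(7, -4): sqrt(16) = 4, (7, -4)->(3, 1): sqrt(41) = 6.403124, (3, 1)->(3, -4): sqrt(25) = 5
Sum = 15.403124
Perimeter = 15.4031

15.4031


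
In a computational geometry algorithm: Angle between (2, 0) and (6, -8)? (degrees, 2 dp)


u.v = 12, |u| = sqrt(4) = 2, |v| = sqrt(100) = 10
cos(theta) = u.v/(|u||v|) = 12/sqrt(400) = 0.6
theta = acos(0.6) = 53.13 degrees

53.13 degrees


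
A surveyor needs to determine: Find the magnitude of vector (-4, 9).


|u| = sqrt((-4)^2 + 9^2) = sqrt(97) = 9.8489

9.8489


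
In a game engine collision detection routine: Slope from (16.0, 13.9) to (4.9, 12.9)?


slope = (y2-y1)/(x2-x1) = (12.9-13.9)/(4.9-16) = (-1)/(-11.1) = 0.0901

0.0901


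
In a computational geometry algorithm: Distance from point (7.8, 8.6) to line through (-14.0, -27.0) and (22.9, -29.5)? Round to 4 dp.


|cross product| = 1368.14
|line direction| = sqrt(1367.86) = 36.9846
Distance = 1368.14/sqrt(1367.86) = 36.9922

36.9922


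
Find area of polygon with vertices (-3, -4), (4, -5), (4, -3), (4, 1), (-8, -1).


Shoelace sum: ((-3)*(-5) - 4*(-4)) + (4*(-3) - 4*(-5)) + (4*1 - 4*(-3)) + (4*(-1) - (-8)*1) + ((-8)*(-4) - (-3)*(-1))
= 88
Area = |88|/2 = 44

44


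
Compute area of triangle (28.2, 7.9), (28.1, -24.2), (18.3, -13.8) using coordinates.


Area = |x_A(y_B-y_C) + x_B(y_C-y_A) + x_C(y_A-y_B)|/2
= |(-293.28) + (-609.77) + 587.43|/2
= 315.62/2 = 157.81

157.81


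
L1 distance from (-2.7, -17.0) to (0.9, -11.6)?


|(-2.7)-0.9| + |(-17)-(-11.6)| = 3.6 + 5.4 = 9

9


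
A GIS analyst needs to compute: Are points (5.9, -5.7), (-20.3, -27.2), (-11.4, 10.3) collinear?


Cross product: ((-20.3)-5.9)*(10.3-(-5.7)) - ((-27.2)-(-5.7))*((-11.4)-5.9)
= -791.15

No, not collinear


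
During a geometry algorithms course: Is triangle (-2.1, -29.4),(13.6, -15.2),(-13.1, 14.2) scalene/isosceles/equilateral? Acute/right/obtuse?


Side lengths squared: AB^2=448.13, BC^2=1577.25, CA^2=2021.96
Sorted: [448.13, 1577.25, 2021.96]
By sides: Scalene, By angles: Acute

Scalene, Acute


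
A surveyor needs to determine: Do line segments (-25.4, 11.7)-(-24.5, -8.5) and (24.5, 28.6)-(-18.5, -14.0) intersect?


Cross products: d1=-1399.04, d2=-492.1, d3=1023.19, d4=116.25
d1*d2 < 0 and d3*d4 < 0? no

No, they don't intersect


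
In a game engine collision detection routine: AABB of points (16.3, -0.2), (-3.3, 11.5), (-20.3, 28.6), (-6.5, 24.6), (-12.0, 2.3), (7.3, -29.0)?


x range: [-20.3, 16.3]
y range: [-29, 28.6]
Bounding box: (-20.3,-29) to (16.3,28.6)

(-20.3,-29) to (16.3,28.6)


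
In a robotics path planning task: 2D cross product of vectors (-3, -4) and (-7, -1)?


u x v = u_x*v_y - u_y*v_x = (-3)*(-1) - (-4)*(-7)
= 3 - 28 = -25

-25


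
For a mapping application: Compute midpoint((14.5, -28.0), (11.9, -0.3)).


M = ((14.5+11.9)/2, ((-28)+(-0.3))/2)
= (13.2, -14.15)

(13.2, -14.15)


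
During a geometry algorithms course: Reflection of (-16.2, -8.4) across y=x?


Reflection over y=x: (x,y) -> (y,x)
(-16.2, -8.4) -> (-8.4, -16.2)

(-8.4, -16.2)


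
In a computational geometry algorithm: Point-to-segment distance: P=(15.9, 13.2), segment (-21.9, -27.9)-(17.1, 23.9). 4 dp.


Project P onto AB: t = 0.857 (clamped to [0,1])
Closest point on segment: (11.5244, 16.4944)
Distance: 5.4772

5.4772


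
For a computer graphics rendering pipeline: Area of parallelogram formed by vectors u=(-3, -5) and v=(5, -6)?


|u x v| = |(-3)*(-6) - (-5)*5|
= |18 - (-25)| = 43

43


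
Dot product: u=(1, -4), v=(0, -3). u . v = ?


u . v = u_x*v_x + u_y*v_y = 1*0 + (-4)*(-3)
= 0 + 12 = 12

12


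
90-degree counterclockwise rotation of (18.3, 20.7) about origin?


90° CCW: (x,y) -> (-y, x)
(18.3,20.7) -> (-20.7, 18.3)

(-20.7, 18.3)


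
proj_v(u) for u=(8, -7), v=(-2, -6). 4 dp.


u.v = 26, |v| = sqrt(40) = 6.3246
Scalar projection = u.v / |v| = 26 / sqrt(40) = 4.111

4.111


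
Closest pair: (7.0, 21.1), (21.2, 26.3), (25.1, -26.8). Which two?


d(P0,P1) = 15.1222, d(P0,P2) = 51.2057, d(P1,P2) = 53.243
Closest: P0 and P1

Closest pair: (7.0, 21.1) and (21.2, 26.3), distance = 15.1222


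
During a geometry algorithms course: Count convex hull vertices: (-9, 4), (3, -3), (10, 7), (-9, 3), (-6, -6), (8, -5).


Convex hull vertices (CCW): (-9, 3), (-6, -6), (8, -5), (10, 7), (-9, 4)
Count = 5

5


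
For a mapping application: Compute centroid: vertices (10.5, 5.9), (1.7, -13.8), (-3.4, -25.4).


Centroid = ((x_A+x_B+x_C)/3, (y_A+y_B+y_C)/3)
= ((10.5+1.7+(-3.4))/3, (5.9+(-13.8)+(-25.4))/3)
= (2.9333, -11.1)

(2.9333, -11.1)


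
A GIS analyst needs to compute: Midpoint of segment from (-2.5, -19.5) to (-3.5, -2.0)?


M = (((-2.5)+(-3.5))/2, ((-19.5)+(-2))/2)
= (-3, -10.75)

(-3, -10.75)


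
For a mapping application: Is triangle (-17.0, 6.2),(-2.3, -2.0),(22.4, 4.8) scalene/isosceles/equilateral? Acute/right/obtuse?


Side lengths squared: AB^2=283.33, BC^2=656.33, CA^2=1554.32
Sorted: [283.33, 656.33, 1554.32]
By sides: Scalene, By angles: Obtuse

Scalene, Obtuse


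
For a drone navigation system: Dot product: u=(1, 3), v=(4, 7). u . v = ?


u . v = u_x*v_x + u_y*v_y = 1*4 + 3*7
= 4 + 21 = 25

25


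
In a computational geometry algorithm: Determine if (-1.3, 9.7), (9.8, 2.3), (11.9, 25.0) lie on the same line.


Cross product: (9.8-(-1.3))*(25-9.7) - (2.3-9.7)*(11.9-(-1.3))
= 267.51

No, not collinear


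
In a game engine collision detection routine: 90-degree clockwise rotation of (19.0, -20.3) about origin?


90° CW: (x,y) -> (y, -x)
(19,-20.3) -> (-20.3, -19)

(-20.3, -19)


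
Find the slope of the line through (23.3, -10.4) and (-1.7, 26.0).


slope = (y2-y1)/(x2-x1) = (26-(-10.4))/((-1.7)-23.3) = 36.4/(-25) = -1.456

-1.456


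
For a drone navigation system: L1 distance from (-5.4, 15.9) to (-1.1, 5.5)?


|(-5.4)-(-1.1)| + |15.9-5.5| = 4.3 + 10.4 = 14.7

14.7


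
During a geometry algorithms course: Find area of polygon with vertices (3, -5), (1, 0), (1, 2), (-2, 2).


Shoelace sum: (3*0 - 1*(-5)) + (1*2 - 1*0) + (1*2 - (-2)*2) + ((-2)*(-5) - 3*2)
= 17
Area = |17|/2 = 8.5

8.5


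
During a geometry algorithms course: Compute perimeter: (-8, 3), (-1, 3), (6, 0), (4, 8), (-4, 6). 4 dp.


Sides: (-8, 3)->(-1, 3): sqrt(49) = 7, (-1, 3)->(6, 0): sqrt(58) = 7.615773, (6, 0)->(4, 8): sqrt(68) = 8.246211, (4, 8)->(-4, 6): sqrt(68) = 8.246211, (-4, 6)->(-8, 3): sqrt(25) = 5
Sum = 36.108195
Perimeter = 36.1082

36.1082


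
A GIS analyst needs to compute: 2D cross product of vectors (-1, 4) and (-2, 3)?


u x v = u_x*v_y - u_y*v_x = (-1)*3 - 4*(-2)
= (-3) - (-8) = 5

5


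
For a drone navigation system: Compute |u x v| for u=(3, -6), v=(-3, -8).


|u x v| = |3*(-8) - (-6)*(-3)|
= |(-24) - 18| = 42

42


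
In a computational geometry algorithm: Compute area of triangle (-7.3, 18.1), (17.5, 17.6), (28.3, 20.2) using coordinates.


Area = |x_A(y_B-y_C) + x_B(y_C-y_A) + x_C(y_A-y_B)|/2
= |18.98 + 36.75 + 14.15|/2
= 69.88/2 = 34.94

34.94


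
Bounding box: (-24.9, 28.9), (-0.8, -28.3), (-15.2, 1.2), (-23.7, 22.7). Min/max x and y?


x range: [-24.9, -0.8]
y range: [-28.3, 28.9]
Bounding box: (-24.9,-28.3) to (-0.8,28.9)

(-24.9,-28.3) to (-0.8,28.9)


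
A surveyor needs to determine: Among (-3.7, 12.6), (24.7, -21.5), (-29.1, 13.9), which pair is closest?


d(P0,P1) = 44.3776, d(P0,P2) = 25.4332, d(P1,P2) = 64.4019
Closest: P0 and P2

Closest pair: (-3.7, 12.6) and (-29.1, 13.9), distance = 25.4332


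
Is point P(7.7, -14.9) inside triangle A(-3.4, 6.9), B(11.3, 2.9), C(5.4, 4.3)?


Cross products: AB x AP = -276.06, BC x BP = 110.06, CA x CP = 162.98
All same sign? no

No, outside


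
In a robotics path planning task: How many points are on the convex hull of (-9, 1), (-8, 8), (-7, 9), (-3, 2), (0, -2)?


Convex hull vertices (CCW): (-9, 1), (0, -2), (-7, 9), (-8, 8)
Count = 4

4


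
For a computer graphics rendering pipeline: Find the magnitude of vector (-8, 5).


|u| = sqrt((-8)^2 + 5^2) = sqrt(89) = 9.434

9.434


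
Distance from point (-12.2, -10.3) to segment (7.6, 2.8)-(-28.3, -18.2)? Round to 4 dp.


Project P onto AB: t = 0.57 (clamped to [0,1])
Closest point on segment: (-12.8615, -9.1691)
Distance: 1.3101

1.3101


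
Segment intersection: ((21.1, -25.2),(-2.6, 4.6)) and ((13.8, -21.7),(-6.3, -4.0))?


Cross products: d1=-58.86, d2=-238.35, d3=134.59, d4=314.08
d1*d2 < 0 and d3*d4 < 0? no

No, they don't intersect


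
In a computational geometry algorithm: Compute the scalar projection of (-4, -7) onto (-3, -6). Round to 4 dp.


u.v = 54, |v| = sqrt(45) = 6.7082
Scalar projection = u.v / |v| = 54 / sqrt(45) = 8.0498

8.0498


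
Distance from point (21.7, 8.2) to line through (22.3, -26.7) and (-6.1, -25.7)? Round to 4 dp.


|cross product| = 990.56
|line direction| = sqrt(807.56) = 28.4176
Distance = 990.56/sqrt(807.56) = 34.8573

34.8573


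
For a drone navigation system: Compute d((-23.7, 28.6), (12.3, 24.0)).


dx=36, dy=-4.6
d^2 = 36^2 + (-4.6)^2 = 1317.16
d = sqrt(1317.16) = 36.2927

36.2927


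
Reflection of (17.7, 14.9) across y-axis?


Reflection over y-axis: (x,y) -> (-x,y)
(17.7, 14.9) -> (-17.7, 14.9)

(-17.7, 14.9)


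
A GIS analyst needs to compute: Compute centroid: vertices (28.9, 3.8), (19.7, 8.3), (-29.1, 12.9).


Centroid = ((x_A+x_B+x_C)/3, (y_A+y_B+y_C)/3)
= ((28.9+19.7+(-29.1))/3, (3.8+8.3+12.9)/3)
= (6.5, 8.3333)

(6.5, 8.3333)


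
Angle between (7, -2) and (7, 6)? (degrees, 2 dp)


u.v = 37, |u| = sqrt(53) = 7.2801, |v| = sqrt(85) = 9.2195
cos(theta) = u.v/(|u||v|) = 37/sqrt(4505) = 0.551257
theta = acos(0.551257) = 56.55 degrees

56.55 degrees


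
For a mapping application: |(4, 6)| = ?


|u| = sqrt(4^2 + 6^2) = sqrt(52) = 7.2111

7.2111


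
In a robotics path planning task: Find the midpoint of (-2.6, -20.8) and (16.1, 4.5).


M = (((-2.6)+16.1)/2, ((-20.8)+4.5)/2)
= (6.75, -8.15)

(6.75, -8.15)


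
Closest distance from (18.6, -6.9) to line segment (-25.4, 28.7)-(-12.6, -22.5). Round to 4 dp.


Project P onto AB: t = 0.8566 (clamped to [0,1])
Closest point on segment: (-14.4353, -15.1588)
Distance: 34.052

34.052


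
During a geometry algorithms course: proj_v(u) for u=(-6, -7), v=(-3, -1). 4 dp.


u.v = 25, |v| = sqrt(10) = 3.1623
Scalar projection = u.v / |v| = 25 / sqrt(10) = 7.9057

7.9057


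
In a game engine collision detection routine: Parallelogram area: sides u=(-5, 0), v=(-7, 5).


|u x v| = |(-5)*5 - 0*(-7)|
= |(-25) - 0| = 25

25


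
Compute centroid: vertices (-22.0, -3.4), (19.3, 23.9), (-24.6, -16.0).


Centroid = ((x_A+x_B+x_C)/3, (y_A+y_B+y_C)/3)
= (((-22)+19.3+(-24.6))/3, ((-3.4)+23.9+(-16))/3)
= (-9.1, 1.5)

(-9.1, 1.5)


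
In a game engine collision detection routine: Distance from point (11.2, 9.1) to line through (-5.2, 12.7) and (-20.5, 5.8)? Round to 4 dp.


|cross product| = 168.24
|line direction| = sqrt(281.7) = 16.7839
Distance = 168.24/sqrt(281.7) = 10.0239

10.0239


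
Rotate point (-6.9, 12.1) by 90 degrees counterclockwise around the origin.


90° CCW: (x,y) -> (-y, x)
(-6.9,12.1) -> (-12.1, -6.9)

(-12.1, -6.9)


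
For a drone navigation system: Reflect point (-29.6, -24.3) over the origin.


Reflection over origin: (x,y) -> (-x,-y)
(-29.6, -24.3) -> (29.6, 24.3)

(29.6, 24.3)
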